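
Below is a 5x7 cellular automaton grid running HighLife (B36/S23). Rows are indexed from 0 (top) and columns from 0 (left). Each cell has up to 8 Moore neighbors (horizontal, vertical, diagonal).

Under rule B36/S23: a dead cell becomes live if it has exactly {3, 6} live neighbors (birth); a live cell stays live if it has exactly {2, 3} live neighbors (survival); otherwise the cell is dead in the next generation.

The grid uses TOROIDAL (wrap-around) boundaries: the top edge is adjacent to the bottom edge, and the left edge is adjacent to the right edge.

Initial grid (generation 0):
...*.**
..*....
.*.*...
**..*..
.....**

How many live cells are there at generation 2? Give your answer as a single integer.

Answer: 15

Derivation:
Simulating step by step:
Generation 0 (given above): 11 live cells
Generation 1: 15 live cells
....***
..***..
**.*...
***.***
.......
Generation 2: 15 live cells
....**.
***...*
..*....
..*****
.*.*.*.
Population at generation 2: 15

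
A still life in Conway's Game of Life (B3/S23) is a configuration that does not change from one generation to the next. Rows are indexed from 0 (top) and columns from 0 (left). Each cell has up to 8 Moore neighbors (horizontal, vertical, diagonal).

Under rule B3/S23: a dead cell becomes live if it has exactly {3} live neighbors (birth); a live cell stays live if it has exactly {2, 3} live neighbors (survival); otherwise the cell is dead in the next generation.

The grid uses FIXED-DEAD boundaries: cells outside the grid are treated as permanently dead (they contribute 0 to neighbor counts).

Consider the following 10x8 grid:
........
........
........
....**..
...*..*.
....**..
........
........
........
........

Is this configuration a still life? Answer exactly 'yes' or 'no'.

Answer: yes

Derivation:
Compute generation 1 and compare to generation 0 (given above):
Generation 1:
........
........
........
....**..
...*..*.
....**..
........
........
........
........
The grids are IDENTICAL -> still life.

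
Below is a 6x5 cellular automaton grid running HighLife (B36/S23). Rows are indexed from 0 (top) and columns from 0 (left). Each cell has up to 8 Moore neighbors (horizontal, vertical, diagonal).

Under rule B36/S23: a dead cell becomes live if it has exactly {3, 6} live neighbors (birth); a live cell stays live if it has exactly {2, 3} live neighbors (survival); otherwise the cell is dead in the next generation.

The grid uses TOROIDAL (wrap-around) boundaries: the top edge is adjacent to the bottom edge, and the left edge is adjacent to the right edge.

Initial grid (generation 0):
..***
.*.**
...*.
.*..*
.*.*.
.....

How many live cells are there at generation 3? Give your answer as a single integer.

Simulating step by step:
Generation 0 (given above): 11 live cells
Generation 1: 11 live cells
*.*.*
*....
...*.
*..**
*.*..
....*
Generation 2: 16 live cells
**.**
**.*.
*..*.
****.
**...
....*
Generation 3: 12 live cells
.*.*.
...*.
.****
...*.
...*.
*.**.
Population at generation 3: 12

Answer: 12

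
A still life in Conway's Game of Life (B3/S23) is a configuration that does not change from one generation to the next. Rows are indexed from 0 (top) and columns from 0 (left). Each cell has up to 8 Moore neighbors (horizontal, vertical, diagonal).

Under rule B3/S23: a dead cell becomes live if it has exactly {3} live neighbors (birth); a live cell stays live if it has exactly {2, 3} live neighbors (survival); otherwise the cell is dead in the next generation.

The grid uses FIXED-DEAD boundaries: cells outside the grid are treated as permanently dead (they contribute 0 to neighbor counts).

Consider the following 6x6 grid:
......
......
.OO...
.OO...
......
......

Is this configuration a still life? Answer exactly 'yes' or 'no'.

Answer: yes

Derivation:
Compute generation 1 and compare to generation 0 (given above):
Generation 1:
......
......
.OO...
.OO...
......
......
The grids are IDENTICAL -> still life.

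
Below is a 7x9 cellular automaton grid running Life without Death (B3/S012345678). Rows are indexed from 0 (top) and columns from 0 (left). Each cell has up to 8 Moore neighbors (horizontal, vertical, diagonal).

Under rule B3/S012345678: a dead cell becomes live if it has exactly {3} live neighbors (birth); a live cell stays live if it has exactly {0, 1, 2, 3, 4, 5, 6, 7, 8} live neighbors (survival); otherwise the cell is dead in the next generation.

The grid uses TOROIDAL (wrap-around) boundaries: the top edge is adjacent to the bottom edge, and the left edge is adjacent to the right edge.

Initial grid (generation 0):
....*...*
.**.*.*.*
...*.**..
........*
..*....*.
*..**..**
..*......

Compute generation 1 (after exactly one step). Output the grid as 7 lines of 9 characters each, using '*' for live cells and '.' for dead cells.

Simulating step by step:
Generation 0 (given above): 19 live cells
Generation 1: 37 live cells
(generation 1 grid is the final answer)

Answer: ***.**.**
***.*.*.*
*.*****..
......***
*.**...*.
*****..**
*.*.*..*.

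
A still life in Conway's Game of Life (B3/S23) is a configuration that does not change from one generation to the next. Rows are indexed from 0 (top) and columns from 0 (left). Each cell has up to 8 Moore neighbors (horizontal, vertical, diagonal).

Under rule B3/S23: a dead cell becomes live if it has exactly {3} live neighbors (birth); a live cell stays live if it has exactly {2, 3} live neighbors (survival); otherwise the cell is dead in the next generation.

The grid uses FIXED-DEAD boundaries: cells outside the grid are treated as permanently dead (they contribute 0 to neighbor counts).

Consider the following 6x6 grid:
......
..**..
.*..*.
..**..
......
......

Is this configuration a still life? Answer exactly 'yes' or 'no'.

Compute generation 1 and compare to generation 0 (given above):
Generation 1:
......
..**..
.*..*.
..**..
......
......
The grids are IDENTICAL -> still life.

Answer: yes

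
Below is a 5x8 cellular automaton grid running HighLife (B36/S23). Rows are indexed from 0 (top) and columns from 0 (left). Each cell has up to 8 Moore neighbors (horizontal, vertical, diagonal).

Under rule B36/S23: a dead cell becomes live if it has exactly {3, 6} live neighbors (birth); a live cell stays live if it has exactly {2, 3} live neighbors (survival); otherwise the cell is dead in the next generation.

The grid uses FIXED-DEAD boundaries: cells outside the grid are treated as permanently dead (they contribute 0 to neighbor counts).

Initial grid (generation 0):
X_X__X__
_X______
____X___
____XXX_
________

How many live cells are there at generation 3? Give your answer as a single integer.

Answer: 6

Derivation:
Simulating step by step:
Generation 0 (given above): 8 live cells
Generation 1: 6 live cells
_X______
_X______
____X___
____XX__
_____X__
Generation 2: 6 live cells
________
________
____XX__
____XX__
____XX__
Generation 3: 6 live cells
________
________
____XX__
___X__X_
____XX__
Population at generation 3: 6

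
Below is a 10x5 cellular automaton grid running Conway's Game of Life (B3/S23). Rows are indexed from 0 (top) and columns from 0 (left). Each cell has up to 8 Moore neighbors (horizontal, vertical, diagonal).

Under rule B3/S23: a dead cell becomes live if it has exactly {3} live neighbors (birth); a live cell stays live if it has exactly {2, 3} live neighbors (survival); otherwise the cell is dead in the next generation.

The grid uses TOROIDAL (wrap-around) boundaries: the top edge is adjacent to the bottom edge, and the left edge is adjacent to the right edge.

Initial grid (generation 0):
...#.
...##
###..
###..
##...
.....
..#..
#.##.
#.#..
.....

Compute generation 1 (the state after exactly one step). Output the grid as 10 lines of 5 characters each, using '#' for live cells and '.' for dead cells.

Simulating step by step:
Generation 0 (given above): 17 live cells
Generation 1: 19 live cells
(generation 1 grid is the final answer)

Answer: ...##
##.##
.....
....#
#.#..
.#...
.###.
..###
..###
.....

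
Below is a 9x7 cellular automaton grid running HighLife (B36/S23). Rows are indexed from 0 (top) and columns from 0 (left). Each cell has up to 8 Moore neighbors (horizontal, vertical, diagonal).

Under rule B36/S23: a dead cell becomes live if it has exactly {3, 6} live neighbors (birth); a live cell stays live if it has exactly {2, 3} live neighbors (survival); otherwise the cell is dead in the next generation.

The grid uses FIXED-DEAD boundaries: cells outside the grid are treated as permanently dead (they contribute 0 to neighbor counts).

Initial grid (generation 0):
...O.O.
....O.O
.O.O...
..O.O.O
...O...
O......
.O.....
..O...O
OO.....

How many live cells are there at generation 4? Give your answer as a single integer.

Answer: 12

Derivation:
Simulating step by step:
Generation 0 (given above): 16 live cells
Generation 1: 16 live cells
....OO.
..OOOO.
..OOO..
..O.O..
...O...
.......
.O.....
O.O....
.O.....
Generation 2: 11 live cells
.....O.
..O....
.O.....
..OOO..
...O...
.......
.O.....
O.O....
.O.....
Generation 3: 11 live cells
.......
.......
.O.....
..OOO..
..OOO..
.......
.O.....
O.O....
.O.....
Generation 4: 12 live cells
.......
.......
..OO...
.O..O..
..O.O..
..OO...
.O.....
O.O....
.O.....
Population at generation 4: 12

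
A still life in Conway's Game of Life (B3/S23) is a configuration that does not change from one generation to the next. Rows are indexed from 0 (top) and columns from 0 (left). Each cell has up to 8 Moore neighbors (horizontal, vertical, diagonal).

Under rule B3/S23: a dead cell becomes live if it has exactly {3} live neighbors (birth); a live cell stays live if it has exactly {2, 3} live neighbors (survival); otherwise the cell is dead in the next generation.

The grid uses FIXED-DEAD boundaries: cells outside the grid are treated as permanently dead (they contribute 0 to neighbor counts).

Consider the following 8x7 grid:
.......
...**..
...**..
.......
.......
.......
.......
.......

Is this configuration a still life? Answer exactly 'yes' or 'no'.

Answer: yes

Derivation:
Compute generation 1 and compare to generation 0 (given above):
Generation 1:
.......
...**..
...**..
.......
.......
.......
.......
.......
The grids are IDENTICAL -> still life.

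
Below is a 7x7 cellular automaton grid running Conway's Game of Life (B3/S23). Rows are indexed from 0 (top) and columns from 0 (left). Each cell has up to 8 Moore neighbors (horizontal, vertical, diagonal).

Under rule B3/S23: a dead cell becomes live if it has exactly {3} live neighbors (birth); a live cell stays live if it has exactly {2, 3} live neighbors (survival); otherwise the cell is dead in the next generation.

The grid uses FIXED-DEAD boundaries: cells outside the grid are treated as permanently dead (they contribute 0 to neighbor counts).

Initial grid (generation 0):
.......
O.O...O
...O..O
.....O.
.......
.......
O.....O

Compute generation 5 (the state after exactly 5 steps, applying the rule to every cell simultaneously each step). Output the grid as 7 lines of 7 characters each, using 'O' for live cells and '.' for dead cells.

Simulating step by step:
Generation 0 (given above): 8 live cells
Generation 1: 2 live cells
.......
.......
.....OO
.......
.......
.......
.......
Generation 2: 0 live cells
.......
.......
.......
.......
.......
.......
.......
Generation 3: 0 live cells
.......
.......
.......
.......
.......
.......
.......
Generation 4: 0 live cells
.......
.......
.......
.......
.......
.......
.......
Generation 5: 0 live cells
(generation 5 grid is the final answer)

Answer: .......
.......
.......
.......
.......
.......
.......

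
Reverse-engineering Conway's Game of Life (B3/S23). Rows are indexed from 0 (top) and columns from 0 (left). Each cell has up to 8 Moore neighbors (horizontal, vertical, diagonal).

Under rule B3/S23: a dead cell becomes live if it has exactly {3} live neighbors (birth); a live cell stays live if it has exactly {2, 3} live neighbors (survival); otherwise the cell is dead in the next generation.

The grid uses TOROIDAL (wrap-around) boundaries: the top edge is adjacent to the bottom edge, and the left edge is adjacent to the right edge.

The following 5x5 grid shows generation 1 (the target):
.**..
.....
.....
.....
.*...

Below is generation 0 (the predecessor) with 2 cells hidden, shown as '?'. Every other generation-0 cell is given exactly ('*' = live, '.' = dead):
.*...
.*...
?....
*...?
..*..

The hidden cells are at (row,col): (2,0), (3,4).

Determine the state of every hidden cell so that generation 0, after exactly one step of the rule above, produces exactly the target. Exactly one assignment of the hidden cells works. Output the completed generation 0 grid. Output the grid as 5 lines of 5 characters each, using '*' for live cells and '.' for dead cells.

Hidden generation-0 cells (in order): (2,0), (3,4).
A hidden cell only influences target cells in its own 3x3 neighborhood. Try each of the 2^2 = 4 assignments, step the completed generation 0 forward once under B3/S23, and compare with the target:
  (2,0)=. (3,4)=. -> step reproduces the target at every cell -> ACCEPT
  (2,0)=. (3,4)=* -> step gives (2,0)='*' but target has '.' -> reject
  (2,0)=* (3,4)=. -> step gives (1,0)='*' but target has '.' -> reject
  (2,0)=* (3,4)=* -> step gives (1,0)='*' but target has '.' -> reject
Unique solution: (2,0)=dead, (3,4)=dead.
Check: live-neighbor counts of every cell in the completed generation 0:
22310
21200
22101
02111
23111
Applying B3/S23 to generation 0 with these counts gives:
.**..
.....
.....
.....
.*...
which matches the target exactly.

Answer: .*...
.*...
.....
*....
..*..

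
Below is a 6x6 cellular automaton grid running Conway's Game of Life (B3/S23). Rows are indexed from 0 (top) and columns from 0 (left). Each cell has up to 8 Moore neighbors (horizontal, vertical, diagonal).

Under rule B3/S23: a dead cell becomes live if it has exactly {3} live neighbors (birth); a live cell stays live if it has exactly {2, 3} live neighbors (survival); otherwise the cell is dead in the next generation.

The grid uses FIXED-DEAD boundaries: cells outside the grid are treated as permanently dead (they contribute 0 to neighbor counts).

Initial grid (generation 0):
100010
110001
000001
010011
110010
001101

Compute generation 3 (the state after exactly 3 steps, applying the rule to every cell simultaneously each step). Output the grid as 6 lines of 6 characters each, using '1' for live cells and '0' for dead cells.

Answer: 010000
001100
011000
000111
000001
011000

Derivation:
Simulating step by step:
Generation 0 (given above): 15 live cells
Generation 1: 19 live cells
110000
110011
110001
110011
110000
011110
Generation 2: 14 live cells
110000
001011
001000
001011
000001
111100
Generation 3: 11 live cells
(generation 3 grid is the final answer)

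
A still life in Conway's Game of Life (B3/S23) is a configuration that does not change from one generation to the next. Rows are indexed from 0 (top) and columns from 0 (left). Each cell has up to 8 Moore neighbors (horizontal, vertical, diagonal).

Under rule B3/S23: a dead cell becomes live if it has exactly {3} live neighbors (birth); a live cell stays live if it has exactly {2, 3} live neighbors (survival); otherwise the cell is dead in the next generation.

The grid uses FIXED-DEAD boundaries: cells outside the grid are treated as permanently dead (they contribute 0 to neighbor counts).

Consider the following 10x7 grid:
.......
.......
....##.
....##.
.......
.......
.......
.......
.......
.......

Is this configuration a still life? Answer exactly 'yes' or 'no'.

Compute generation 1 and compare to generation 0 (given above):
Generation 1:
.......
.......
....##.
....##.
.......
.......
.......
.......
.......
.......
The grids are IDENTICAL -> still life.

Answer: yes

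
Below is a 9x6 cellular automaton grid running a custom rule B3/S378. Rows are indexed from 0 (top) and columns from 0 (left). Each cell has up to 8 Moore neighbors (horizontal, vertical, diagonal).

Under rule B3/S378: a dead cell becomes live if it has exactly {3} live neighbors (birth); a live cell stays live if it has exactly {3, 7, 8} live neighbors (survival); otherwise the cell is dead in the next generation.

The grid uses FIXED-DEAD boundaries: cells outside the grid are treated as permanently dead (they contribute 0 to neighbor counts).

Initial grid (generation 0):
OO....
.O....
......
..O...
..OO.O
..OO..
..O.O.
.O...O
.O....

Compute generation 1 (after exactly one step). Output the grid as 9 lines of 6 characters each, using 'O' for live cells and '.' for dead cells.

Simulating step by step:
Generation 0 (given above): 14 live cells
Generation 1: 8 live cells
(generation 1 grid is the final answer)

Answer: ......
O.....
......
...O..
.O..O.
.O....
.OO...
..O...
......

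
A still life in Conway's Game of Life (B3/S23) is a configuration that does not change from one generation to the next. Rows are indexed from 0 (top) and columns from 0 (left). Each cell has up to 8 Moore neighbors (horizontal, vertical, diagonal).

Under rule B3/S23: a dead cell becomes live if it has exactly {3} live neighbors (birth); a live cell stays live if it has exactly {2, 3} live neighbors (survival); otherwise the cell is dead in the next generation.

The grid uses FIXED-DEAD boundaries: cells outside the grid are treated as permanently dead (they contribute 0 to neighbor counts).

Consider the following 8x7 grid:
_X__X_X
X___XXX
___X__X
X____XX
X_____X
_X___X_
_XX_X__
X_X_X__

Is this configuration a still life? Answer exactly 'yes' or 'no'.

Compute generation 1 and compare to generation 0 (given above):
Generation 1:
____X_X
___XX_X
_______
_____XX
XX____X
XXX__X_
X_X_XX_
__X____
Cell (0,1) differs: gen0=1 vs gen1=0 -> NOT a still life.

Answer: no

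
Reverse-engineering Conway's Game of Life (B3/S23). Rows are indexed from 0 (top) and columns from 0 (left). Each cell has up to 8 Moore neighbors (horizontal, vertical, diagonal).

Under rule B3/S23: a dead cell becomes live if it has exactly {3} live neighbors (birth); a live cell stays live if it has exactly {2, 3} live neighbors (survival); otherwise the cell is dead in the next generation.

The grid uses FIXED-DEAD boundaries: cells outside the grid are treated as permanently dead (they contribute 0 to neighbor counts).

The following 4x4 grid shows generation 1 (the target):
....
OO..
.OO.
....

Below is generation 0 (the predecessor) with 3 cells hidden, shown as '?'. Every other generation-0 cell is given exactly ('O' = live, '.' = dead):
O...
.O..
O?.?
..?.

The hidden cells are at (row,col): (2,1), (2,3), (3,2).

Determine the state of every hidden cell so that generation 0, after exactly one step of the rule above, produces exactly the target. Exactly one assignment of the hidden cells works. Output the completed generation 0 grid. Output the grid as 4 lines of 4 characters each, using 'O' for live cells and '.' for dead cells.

Answer: O...
.O..
O..O
..O.

Derivation:
Hidden generation-0 cells (in order): (2,1), (2,3), (3,2).
A hidden cell only influences target cells in its own 3x3 neighborhood. Try each of the 2^3 = 8 assignments, step the completed generation 0 forward once under B3/S23, and compare with the target:
  (2,1)=. (2,3)=. (3,2)=. -> step gives (2,1)='.' but target has 'O' -> reject
  (2,1)=. (2,3)=. (3,2)=O -> step gives (2,2)='.' but target has 'O' -> reject
  (2,1)=. (2,3)=O (3,2)=. -> step gives (2,1)='.' but target has 'O' -> reject
  (2,1)=. (2,3)=O (3,2)=O -> step reproduces the target at every cell -> ACCEPT
  (2,1)=O (2,3)=. (3,2)=. -> step gives (1,0)='.' but target has 'O' -> reject
  (2,1)=O (2,3)=. (3,2)=O -> step gives (1,0)='.' but target has 'O' -> reject
  (2,1)=O (2,3)=O (3,2)=. -> step gives (1,0)='.' but target has 'O' -> reject
  (2,1)=O (2,3)=O (3,2)=O -> step gives (1,0)='.' but target has 'O' -> reject
Unique solution: (2,1)=dead, (2,3)=live, (3,2)=live.
Check: live-neighbor counts of every cell in the completed generation 0:
1210
3221
1331
1212
Applying B3/S23 to generation 0 with these counts gives:
....
OO..
.OO.
....
which matches the target exactly.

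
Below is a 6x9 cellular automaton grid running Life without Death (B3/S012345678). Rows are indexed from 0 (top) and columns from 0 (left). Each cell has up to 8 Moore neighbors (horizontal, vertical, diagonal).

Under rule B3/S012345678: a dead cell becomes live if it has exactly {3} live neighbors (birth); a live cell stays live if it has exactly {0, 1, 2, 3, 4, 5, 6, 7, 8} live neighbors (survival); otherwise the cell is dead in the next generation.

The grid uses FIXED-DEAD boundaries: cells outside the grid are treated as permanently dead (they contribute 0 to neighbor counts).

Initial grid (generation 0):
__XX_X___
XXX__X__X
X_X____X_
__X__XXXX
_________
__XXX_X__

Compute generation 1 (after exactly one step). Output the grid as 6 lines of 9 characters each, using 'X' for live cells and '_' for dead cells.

Answer: __XXXX___
XXX_XXX_X
X_XX_X_X_
_XX__XXXX
__X_X____
__XXX_X__

Derivation:
Simulating step by step:
Generation 0 (given above): 20 live cells
Generation 1: 28 live cells
(generation 1 grid is the final answer)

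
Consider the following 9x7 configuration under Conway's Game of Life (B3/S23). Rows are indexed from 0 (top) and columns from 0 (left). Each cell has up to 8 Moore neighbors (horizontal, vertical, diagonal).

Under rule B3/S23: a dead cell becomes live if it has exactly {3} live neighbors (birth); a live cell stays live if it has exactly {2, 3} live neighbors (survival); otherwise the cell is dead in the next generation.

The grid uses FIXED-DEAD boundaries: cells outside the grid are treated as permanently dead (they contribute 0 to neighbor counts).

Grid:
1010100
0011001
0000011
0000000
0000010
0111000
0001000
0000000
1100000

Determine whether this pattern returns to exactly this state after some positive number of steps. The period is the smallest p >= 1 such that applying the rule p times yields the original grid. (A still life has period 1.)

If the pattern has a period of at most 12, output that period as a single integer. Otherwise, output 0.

Simulating and comparing each generation to the original:
Gen 0 (original, given above): 15 live cells
Gen 1: 16 live cells, differs from original
Gen 2: 17 live cells, differs from original
Gen 3: 17 live cells, differs from original
Gen 4: 19 live cells, differs from original
Gen 5: 14 live cells, differs from original
Gen 6: 13 live cells, differs from original
Gen 7: 13 live cells, differs from original
Gen 8: 15 live cells, differs from original
Gen 9: 14 live cells, differs from original
Gen 10: 13 live cells, differs from original
Gen 11: 13 live cells, differs from original
Gen 12: 12 live cells, differs from original
No period found within 12 steps.

Answer: 0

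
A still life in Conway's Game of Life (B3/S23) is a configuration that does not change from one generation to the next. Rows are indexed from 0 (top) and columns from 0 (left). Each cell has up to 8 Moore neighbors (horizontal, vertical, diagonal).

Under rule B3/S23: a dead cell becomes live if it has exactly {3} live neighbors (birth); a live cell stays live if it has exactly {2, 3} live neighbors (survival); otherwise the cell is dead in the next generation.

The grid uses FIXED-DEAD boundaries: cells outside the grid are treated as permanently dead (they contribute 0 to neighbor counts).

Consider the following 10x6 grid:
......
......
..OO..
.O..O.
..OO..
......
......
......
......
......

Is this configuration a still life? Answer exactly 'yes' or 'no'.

Answer: yes

Derivation:
Compute generation 1 and compare to generation 0 (given above):
Generation 1:
......
......
..OO..
.O..O.
..OO..
......
......
......
......
......
The grids are IDENTICAL -> still life.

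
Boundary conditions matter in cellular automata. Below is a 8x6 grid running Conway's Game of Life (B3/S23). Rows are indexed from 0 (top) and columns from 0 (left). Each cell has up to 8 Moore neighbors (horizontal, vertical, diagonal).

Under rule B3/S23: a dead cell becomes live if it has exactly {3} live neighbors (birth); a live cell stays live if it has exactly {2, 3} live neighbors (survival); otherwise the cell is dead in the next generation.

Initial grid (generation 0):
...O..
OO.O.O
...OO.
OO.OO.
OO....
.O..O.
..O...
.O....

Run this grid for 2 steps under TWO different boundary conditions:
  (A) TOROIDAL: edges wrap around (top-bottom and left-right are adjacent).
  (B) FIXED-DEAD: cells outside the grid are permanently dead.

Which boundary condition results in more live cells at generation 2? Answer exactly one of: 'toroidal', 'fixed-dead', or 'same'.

Under TOROIDAL boundary, generation 2:
OOOOOO
O...OO
.OOO..
..OOOO
....O.
O.....
O..O..
..OO..
Population = 22

Under FIXED-DEAD boundary, generation 2:
...O..
...OO.
..OO..
..OO.O
....O.
O.....
O.O...
......
Population = 12

Comparison: toroidal=22, fixed-dead=12 -> toroidal

Answer: toroidal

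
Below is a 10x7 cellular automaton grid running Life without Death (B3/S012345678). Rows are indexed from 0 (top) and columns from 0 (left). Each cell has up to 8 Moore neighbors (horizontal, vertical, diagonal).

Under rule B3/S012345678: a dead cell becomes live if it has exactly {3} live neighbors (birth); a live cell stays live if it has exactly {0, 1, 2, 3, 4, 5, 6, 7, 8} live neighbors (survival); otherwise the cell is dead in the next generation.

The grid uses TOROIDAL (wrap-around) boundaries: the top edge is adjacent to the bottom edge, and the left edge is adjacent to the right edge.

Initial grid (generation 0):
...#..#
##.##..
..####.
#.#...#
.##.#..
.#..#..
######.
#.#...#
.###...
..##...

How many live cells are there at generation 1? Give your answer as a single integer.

Answer: 40

Derivation:
Simulating step by step:
Generation 0 (given above): 32 live cells
Generation 1: 40 live cells
##.#..#
##.##.#
..####.
#.#...#
.##.##.
.#..#..
######.
#.#..##
####...
.####..
Population at generation 1: 40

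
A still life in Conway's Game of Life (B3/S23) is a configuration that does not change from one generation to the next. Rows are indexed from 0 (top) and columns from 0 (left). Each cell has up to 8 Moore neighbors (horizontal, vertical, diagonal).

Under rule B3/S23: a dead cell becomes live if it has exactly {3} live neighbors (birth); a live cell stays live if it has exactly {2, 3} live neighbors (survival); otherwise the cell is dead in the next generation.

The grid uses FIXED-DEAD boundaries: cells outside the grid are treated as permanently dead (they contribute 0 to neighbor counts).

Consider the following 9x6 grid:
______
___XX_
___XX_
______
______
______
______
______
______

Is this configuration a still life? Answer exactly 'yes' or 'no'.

Compute generation 1 and compare to generation 0 (given above):
Generation 1:
______
___XX_
___XX_
______
______
______
______
______
______
The grids are IDENTICAL -> still life.

Answer: yes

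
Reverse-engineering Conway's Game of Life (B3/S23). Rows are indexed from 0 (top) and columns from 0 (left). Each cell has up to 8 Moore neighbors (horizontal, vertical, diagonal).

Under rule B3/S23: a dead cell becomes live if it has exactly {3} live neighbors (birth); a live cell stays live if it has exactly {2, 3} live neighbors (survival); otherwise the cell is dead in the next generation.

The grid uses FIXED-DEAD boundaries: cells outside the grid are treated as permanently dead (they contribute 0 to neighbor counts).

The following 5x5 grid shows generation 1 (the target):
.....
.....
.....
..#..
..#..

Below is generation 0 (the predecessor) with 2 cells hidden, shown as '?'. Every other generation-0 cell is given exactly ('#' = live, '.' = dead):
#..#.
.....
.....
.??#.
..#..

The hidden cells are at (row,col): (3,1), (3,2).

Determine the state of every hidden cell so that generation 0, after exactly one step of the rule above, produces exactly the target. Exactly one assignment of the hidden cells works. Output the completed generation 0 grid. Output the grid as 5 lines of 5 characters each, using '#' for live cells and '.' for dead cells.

Hidden generation-0 cells (in order): (3,1), (3,2).
A hidden cell only influences target cells in its own 3x3 neighborhood. Try each of the 2^2 = 4 assignments, step the completed generation 0 forward once under B3/S23, and compare with the target:
  (3,1)=. (3,2)=. -> step gives (3,2)='.' but target has '#' -> reject
  (3,1)=. (3,2)=# -> step gives (3,3)='#' but target has '.' -> reject
  (3,1)=# (3,2)=. -> step reproduces the target at every cell -> ACCEPT
  (3,1)=# (3,2)=# -> step gives (2,2)='#' but target has '.' -> reject
Unique solution: (3,1)=live, (3,2)=dead.
Check: live-neighbor counts of every cell in the completed generation 0:
01101
11111
11211
11311
12221
Applying B3/S23 to generation 0 with these counts gives:
.....
.....
.....
..#..
..#..
which matches the target exactly.

Answer: #..#.
.....
.....
.#.#.
..#..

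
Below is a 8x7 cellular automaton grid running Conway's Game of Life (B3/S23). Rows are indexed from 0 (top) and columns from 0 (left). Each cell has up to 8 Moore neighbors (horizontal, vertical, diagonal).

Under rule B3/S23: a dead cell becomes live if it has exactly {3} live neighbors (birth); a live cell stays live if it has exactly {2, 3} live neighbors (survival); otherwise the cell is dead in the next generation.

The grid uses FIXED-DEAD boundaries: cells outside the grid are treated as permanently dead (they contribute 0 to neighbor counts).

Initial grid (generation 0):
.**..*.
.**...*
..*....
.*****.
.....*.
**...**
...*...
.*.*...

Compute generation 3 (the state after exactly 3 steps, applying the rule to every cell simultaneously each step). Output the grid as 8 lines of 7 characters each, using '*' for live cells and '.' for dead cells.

Simulating step by step:
Generation 0 (given above): 20 live cells
Generation 1: 19 live cells
.**....
...*...
....**.
.*****.
*..*...
....***
**..*..
..*....
Generation 2: 19 live cells
..*....
..***..
.....*.
.**..*.
.*....*
**.***.
.*.**..
.*.....
Generation 3: 20 live cells
(generation 3 grid is the final answer)

Answer: ..*....
..***..
.*...*.
.**..**
...*..*
**.*.*.
.*.*.*.
..*....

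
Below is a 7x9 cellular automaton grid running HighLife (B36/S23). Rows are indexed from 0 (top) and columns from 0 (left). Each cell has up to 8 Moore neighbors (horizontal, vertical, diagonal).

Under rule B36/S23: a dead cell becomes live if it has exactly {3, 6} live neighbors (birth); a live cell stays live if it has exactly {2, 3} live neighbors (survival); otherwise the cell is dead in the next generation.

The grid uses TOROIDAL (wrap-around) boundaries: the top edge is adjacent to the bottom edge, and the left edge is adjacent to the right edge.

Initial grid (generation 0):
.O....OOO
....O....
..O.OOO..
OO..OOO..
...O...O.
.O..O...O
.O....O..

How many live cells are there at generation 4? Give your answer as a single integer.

Simulating step by step:
Generation 0 (given above): 21 live cells
Generation 1: 25 live cells
O....OOO.
...OO....
.O....O..
.OO....O.
.OOO..OOO
O.O....O.
.OO..OO.O
Generation 2: 18 live cells
OOOO...OO
....O..O.
.O.O.....
...O....O
...O..O..
.O...O...
..O..O...
Generation 3: 25 live cells
OOOOO.OOO
....O..O.
..OOO....
...OO....
..O.O....
..O.OOO..
...OO.O.O
Generation 4: 18 live cells
OOO...O..
O.....OO.
..O..O...
.....O...
..OO.....
..OO..OO.
.......OO
Population at generation 4: 18

Answer: 18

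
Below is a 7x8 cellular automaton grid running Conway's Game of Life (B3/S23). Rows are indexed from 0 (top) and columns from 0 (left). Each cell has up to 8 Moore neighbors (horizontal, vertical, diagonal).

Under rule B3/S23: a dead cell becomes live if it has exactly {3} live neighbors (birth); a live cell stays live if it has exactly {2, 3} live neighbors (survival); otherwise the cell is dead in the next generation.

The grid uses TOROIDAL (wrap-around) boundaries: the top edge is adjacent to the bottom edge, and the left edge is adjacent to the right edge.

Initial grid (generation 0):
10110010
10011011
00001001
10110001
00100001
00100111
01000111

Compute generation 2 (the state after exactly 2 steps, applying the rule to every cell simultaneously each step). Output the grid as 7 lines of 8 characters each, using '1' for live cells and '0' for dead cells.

Simulating step by step:
Generation 0 (given above): 25 live cells
Generation 1: 24 live cells
00110000
11101010
01101100
11110011
00100000
01100100
01011000
Generation 2: 16 live cells
(generation 2 grid is the final answer)

Answer: 10000100
10001000
00001000
10001111
00000011
01001000
01001000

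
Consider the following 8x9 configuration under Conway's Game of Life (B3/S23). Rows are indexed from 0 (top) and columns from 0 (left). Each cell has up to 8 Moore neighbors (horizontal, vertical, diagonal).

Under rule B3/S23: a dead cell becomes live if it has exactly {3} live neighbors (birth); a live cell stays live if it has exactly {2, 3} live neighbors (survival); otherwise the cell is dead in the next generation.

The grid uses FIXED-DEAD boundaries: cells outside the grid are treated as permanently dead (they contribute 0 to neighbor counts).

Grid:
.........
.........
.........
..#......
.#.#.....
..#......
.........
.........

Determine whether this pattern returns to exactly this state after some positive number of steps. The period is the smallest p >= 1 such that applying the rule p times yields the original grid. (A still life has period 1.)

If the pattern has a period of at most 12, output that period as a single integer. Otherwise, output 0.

Simulating and comparing each generation to the original:
Gen 0 (original, given above): 4 live cells
Gen 1: 4 live cells, MATCHES original -> period = 1

Answer: 1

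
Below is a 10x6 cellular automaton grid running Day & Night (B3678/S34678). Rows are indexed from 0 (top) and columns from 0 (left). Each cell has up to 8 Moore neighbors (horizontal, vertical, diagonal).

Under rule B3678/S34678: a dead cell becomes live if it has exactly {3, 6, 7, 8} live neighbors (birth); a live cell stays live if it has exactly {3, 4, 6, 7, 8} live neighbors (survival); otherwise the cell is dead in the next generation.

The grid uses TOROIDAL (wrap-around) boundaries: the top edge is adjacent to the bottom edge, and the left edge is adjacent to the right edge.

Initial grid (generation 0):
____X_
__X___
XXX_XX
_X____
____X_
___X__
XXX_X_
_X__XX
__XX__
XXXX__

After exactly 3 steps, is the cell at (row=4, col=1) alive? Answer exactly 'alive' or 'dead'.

Answer: alive

Derivation:
Simulating step by step:
Generation 0 (given above): 23 live cells
Generation 1: 28 live cells
______
X___X_
XXXX__
_XXXX_
______
_XXXXX
XXX_X_
_X__XX
___X_X
_XXXX_
Generation 2: 32 live cells
_XX_XX
__XX_X
X_____
XX_X__
X_XX_X
_XXXXX
___X_X
_X__XX
_X_XXX
__XXX_
Generation 3: 31 live cells
XX_X_X
__XX_X
X__XXX
XX__X_
_XX_XX
_X__XX
_X_XXX
____XX
____XX
___XX_

Cell (4,1) at generation 3: 1 -> alive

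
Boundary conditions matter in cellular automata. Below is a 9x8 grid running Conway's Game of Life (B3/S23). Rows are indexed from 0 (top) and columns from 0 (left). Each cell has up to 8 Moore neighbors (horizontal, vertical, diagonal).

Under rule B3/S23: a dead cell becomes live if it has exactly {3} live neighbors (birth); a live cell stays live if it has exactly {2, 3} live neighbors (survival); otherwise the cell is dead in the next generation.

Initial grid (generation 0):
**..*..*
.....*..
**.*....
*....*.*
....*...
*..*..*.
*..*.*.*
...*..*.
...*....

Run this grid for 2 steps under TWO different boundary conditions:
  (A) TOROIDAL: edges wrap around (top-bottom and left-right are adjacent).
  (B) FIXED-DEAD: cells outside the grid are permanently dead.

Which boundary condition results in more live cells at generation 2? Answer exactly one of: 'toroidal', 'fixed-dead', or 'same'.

Under TOROIDAL boundary, generation 2:
*.*.**..
....*.*.
..*.*.*.
...**...
...*....
*.**....
*....*..
.....**.
*.*.***.
Population = 24

Under FIXED-DEAD boundary, generation 2:
........
.*.*.*..
*.*.*...
**.**.*.
...*..*.
..**...*
.....*.*
..***.*.
........
Population = 22

Comparison: toroidal=24, fixed-dead=22 -> toroidal

Answer: toroidal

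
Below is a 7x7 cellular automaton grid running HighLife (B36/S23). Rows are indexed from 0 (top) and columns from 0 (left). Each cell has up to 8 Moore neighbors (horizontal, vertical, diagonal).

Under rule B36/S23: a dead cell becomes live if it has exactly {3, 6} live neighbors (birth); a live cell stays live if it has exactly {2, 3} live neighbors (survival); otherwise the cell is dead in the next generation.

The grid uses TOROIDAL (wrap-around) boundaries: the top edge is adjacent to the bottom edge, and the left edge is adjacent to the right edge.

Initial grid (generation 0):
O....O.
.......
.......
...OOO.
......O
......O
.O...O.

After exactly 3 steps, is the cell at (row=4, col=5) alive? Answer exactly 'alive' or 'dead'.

Answer: alive

Derivation:
Simulating step by step:
Generation 0 (given above): 9 live cells
Generation 1: 11 live cells
......O
.......
....O..
....OO.
....O.O
O....OO
O....O.
Generation 2: 13 live cells
......O
.......
....OO.
...OO..
O...OO.
O...O..
O....OO
Generation 3: 17 live cells
O....OO
.....O.
...OOO.
...O..O
.....OO
OO..O.O
O....O.

Cell (4,5) at generation 3: 1 -> alive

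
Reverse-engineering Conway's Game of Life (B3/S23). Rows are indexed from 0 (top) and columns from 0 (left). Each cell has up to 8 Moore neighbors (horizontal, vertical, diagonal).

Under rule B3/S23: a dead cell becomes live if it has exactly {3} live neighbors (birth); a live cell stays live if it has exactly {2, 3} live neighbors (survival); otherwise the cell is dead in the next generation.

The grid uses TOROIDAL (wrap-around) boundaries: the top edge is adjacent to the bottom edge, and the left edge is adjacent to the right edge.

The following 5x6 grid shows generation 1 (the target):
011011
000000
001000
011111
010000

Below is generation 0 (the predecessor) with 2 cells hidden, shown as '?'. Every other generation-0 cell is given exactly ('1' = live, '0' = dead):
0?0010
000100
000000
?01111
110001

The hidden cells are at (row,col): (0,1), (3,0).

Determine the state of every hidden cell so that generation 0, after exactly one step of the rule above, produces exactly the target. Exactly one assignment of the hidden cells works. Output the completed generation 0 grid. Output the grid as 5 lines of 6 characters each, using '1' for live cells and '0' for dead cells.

Answer: 010010
000100
000000
001111
110001

Derivation:
Hidden generation-0 cells (in order): (0,1), (3,0).
A hidden cell only influences target cells in its own 3x3 neighborhood. Try each of the 2^2 = 4 assignments, step the completed generation 0 forward once under B3/S23, and compare with the target:
  (0,1)=0 (3,0)=0 -> step gives (0,0)='1' but target has '0' -> reject
  (0,1)=0 (3,0)=1 -> step gives (0,0)='1' but target has '0' -> reject
  (0,1)=1 (3,0)=0 -> step reproduces the target at every cell -> ACCEPT
  (0,1)=1 (3,0)=1 -> step gives (2,5)='1' but target has '0' -> reject
Unique solution: (0,1)=live, (3,0)=dead.
Check: live-neighbor counts of every cell in the completed generation 0:
423223
112121
113442
432233
434454
Applying B3/S23 to generation 0 with these counts gives:
011011
000000
001000
011111
010000
which matches the target exactly.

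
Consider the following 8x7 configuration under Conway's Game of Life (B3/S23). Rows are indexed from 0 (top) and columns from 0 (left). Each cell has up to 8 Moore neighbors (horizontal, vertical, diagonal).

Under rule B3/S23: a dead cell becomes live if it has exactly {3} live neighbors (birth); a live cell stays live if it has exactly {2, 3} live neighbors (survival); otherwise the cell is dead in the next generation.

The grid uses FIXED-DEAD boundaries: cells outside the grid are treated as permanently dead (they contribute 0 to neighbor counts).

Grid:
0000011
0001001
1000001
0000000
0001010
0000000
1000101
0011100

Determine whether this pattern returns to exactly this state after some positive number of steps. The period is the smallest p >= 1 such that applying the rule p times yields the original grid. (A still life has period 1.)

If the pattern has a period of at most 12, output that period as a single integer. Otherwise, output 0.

Simulating and comparing each generation to the original:
Gen 0 (original, given above): 14 live cells
Gen 1: 10 live cells, differs from original
Gen 2: 9 live cells, differs from original
Gen 3: 6 live cells, differs from original
Gen 4: 4 live cells, differs from original
Gen 5: 4 live cells, differs from original
Gen 6: 4 live cells, differs from original
Gen 7: 4 live cells, differs from original
Gen 8: 4 live cells, differs from original
Gen 9: 4 live cells, differs from original
Gen 10: 4 live cells, differs from original
Gen 11: 4 live cells, differs from original
Gen 12: 4 live cells, differs from original
No period found within 12 steps.

Answer: 0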